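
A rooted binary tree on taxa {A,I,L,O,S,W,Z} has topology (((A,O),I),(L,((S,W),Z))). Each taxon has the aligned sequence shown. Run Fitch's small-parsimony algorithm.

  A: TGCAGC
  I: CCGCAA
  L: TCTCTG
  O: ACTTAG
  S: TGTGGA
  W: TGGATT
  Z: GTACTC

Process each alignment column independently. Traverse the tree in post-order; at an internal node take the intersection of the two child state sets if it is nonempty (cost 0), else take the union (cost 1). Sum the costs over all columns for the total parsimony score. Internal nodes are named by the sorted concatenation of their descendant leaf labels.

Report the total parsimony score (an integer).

22

site 0, node AO: A={T} ∪ O={A} → {A,T} (+1)
site 0, node AIO: AO={A,T} ∪ I={C} → {A,C,T} (+1)
site 0, node SW: S={T} ∩ W={T} → {T} (+0)
site 0, node SWZ: SW={T} ∪ Z={G} → {G,T} (+1)
site 0, node LSWZ: L={T} ∩ SWZ={G,T} → {T} (+0)
site 0, node AILOSWZ: AIO={A,C,T} ∩ LSWZ={T} → {T} (+0)
site 1, node AO: A={G} ∪ O={C} → {C,G} (+1)
site 1, node AIO: AO={C,G} ∩ I={C} → {C} (+0)
site 1, node SW: S={G} ∩ W={G} → {G} (+0)
site 1, node SWZ: SW={G} ∪ Z={T} → {G,T} (+1)
site 1, node LSWZ: L={C} ∪ SWZ={G,T} → {C,G,T} (+1)
site 1, node AILOSWZ: AIO={C} ∩ LSWZ={C,G,T} → {C} (+0)
site 2, node AO: A={C} ∪ O={T} → {C,T} (+1)
site 2, node AIO: AO={C,T} ∪ I={G} → {C,G,T} (+1)
site 2, node SW: S={T} ∪ W={G} → {G,T} (+1)
site 2, node SWZ: SW={G,T} ∪ Z={A} → {A,G,T} (+1)
site 2, node LSWZ: L={T} ∩ SWZ={A,G,T} → {T} (+0)
site 2, node AILOSWZ: AIO={C,G,T} ∩ LSWZ={T} → {T} (+0)
site 3, node AO: A={A} ∪ O={T} → {A,T} (+1)
site 3, node AIO: AO={A,T} ∪ I={C} → {A,C,T} (+1)
site 3, node SW: S={G} ∪ W={A} → {A,G} (+1)
site 3, node SWZ: SW={A,G} ∪ Z={C} → {A,C,G} (+1)
site 3, node LSWZ: L={C} ∩ SWZ={A,C,G} → {C} (+0)
site 3, node AILOSWZ: AIO={A,C,T} ∩ LSWZ={C} → {C} (+0)
site 4, node AO: A={G} ∪ O={A} → {A,G} (+1)
site 4, node AIO: AO={A,G} ∩ I={A} → {A} (+0)
site 4, node SW: S={G} ∪ W={T} → {G,T} (+1)
site 4, node SWZ: SW={G,T} ∩ Z={T} → {T} (+0)
site 4, node LSWZ: L={T} ∩ SWZ={T} → {T} (+0)
site 4, node AILOSWZ: AIO={A} ∪ LSWZ={T} → {A,T} (+1)
site 5, node AO: A={C} ∪ O={G} → {C,G} (+1)
site 5, node AIO: AO={C,G} ∪ I={A} → {A,C,G} (+1)
site 5, node SW: S={A} ∪ W={T} → {A,T} (+1)
site 5, node SWZ: SW={A,T} ∪ Z={C} → {A,C,T} (+1)
site 5, node LSWZ: L={G} ∪ SWZ={A,C,T} → {A,C,G,T} (+1)
site 5, node AILOSWZ: AIO={A,C,G} ∩ LSWZ={A,C,G,T} → {A,C,G} (+0)
per-site changes: [3, 3, 4, 4, 3, 5]; total = 22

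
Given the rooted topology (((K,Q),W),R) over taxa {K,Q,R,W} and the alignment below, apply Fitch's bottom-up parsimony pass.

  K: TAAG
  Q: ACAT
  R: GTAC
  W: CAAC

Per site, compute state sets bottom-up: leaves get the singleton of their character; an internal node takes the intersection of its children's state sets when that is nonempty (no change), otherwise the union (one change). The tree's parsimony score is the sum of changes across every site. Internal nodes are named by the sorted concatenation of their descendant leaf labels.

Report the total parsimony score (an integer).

[col 0] KQ: children K:{T}, Q:{A} ∪→ {A,T}; cost 1
[col 0] KQW: children KQ:{A,T}, W:{C} ∪→ {A,C,T}; cost 1
[col 0] KQRW: children KQW:{A,C,T}, R:{G} ∪→ {A,C,G,T}; cost 1
[col 1] KQ: children K:{A}, Q:{C} ∪→ {A,C}; cost 1
[col 1] KQW: children KQ:{A,C}, W:{A} ∩→ {A}; cost 0
[col 1] KQRW: children KQW:{A}, R:{T} ∪→ {A,T}; cost 1
[col 2] KQ: children K:{A}, Q:{A} ∩→ {A}; cost 0
[col 2] KQW: children KQ:{A}, W:{A} ∩→ {A}; cost 0
[col 2] KQRW: children KQW:{A}, R:{A} ∩→ {A}; cost 0
[col 3] KQ: children K:{G}, Q:{T} ∪→ {G,T}; cost 1
[col 3] KQW: children KQ:{G,T}, W:{C} ∪→ {C,G,T}; cost 1
[col 3] KQRW: children KQW:{C,G,T}, R:{C} ∩→ {C}; cost 0
per-site changes: [3, 2, 0, 2]; total = 7

7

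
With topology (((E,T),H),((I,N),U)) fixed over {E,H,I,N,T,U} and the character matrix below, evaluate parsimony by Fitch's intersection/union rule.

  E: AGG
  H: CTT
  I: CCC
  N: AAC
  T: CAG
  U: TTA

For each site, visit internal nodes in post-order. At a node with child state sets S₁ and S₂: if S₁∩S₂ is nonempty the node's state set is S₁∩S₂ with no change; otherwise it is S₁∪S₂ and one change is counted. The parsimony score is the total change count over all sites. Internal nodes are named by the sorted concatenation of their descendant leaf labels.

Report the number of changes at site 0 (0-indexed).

3

ET@0: {A} ∪ {C} = {A,C} (union, +1)
EHT@0: {A,C} ∩ {C} = {C} (intersection, +0)
IN@0: {C} ∪ {A} = {A,C} (union, +1)
INU@0: {A,C} ∪ {T} = {A,C,T} (union, +1)
EHINTU@0: {C} ∩ {A,C,T} = {C} (intersection, +0)
ET@1: {G} ∪ {A} = {A,G} (union, +1)
EHT@1: {A,G} ∪ {T} = {A,G,T} (union, +1)
IN@1: {C} ∪ {A} = {A,C} (union, +1)
INU@1: {A,C} ∪ {T} = {A,C,T} (union, +1)
EHINTU@1: {A,G,T} ∩ {A,C,T} = {A,T} (intersection, +0)
ET@2: {G} ∩ {G} = {G} (intersection, +0)
EHT@2: {G} ∪ {T} = {G,T} (union, +1)
IN@2: {C} ∩ {C} = {C} (intersection, +0)
INU@2: {C} ∪ {A} = {A,C} (union, +1)
EHINTU@2: {G,T} ∪ {A,C} = {A,C,G,T} (union, +1)
per-site changes: [3, 4, 3]; total = 10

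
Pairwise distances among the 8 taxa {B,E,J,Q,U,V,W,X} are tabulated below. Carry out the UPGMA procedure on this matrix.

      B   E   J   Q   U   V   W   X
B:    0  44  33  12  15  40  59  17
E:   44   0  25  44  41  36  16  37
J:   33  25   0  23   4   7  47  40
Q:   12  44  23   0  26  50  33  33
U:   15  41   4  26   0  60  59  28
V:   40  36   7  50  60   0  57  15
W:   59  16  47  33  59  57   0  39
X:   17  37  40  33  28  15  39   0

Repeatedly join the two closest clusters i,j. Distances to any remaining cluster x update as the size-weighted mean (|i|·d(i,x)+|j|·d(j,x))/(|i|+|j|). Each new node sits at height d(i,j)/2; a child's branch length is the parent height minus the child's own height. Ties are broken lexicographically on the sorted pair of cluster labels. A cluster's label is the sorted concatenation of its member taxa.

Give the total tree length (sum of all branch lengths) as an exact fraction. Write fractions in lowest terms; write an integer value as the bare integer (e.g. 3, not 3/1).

4619/48

1. join J+U (d=4) ⇒ JU; edges |J|=2, |U|=2
  updated: d(B,JU)=24, d(E,JU)=33, d(JU,Q)=49/2, d(JU,V)=67/2, d(JU,W)=53, d(JU,X)=34
2. join B+Q (d=12) ⇒ BQ; edges |B|=6, |Q|=6
  updated: d(BQ,E)=44, d(BQ,JU)=97/4, d(BQ,V)=45, d(BQ,W)=46, d(BQ,X)=25
3. join V+X (d=15) ⇒ VX; edges |V|=15/2, |X|=15/2
  updated: d(BQ,VX)=35, d(E,VX)=73/2, d(JU,VX)=135/4, d(VX,W)=48
4. join E+W (d=16) ⇒ EW; edges |E|=8, |W|=8
  updated: d(BQ,EW)=45, d(EW,JU)=43, d(EW,VX)=169/4
5. join BQ+JU (d=97/4) ⇒ BJQU; edges |BQ|=49/8, |JU|=81/8
  updated: d(BJQU,EW)=44, d(BJQU,VX)=275/8
6. join BJQU+VX (d=275/8) ⇒ BJQUVX; edges |BJQU|=81/16, |VX|=155/16
  updated: d(BJQUVX,EW)=521/12
7. join BJQUVX+EW (d=521/12) ⇒ BEJQUVWX; edges |BJQUVX|=217/48, |EW|=329/24
final tree: ((((B:6,Q:6):49/8,(J:2,U:2):81/8):81/16,(V:15/2,X:15/2):155/16):217/48,(E:8,W:8):329/24)
total length: 4619/48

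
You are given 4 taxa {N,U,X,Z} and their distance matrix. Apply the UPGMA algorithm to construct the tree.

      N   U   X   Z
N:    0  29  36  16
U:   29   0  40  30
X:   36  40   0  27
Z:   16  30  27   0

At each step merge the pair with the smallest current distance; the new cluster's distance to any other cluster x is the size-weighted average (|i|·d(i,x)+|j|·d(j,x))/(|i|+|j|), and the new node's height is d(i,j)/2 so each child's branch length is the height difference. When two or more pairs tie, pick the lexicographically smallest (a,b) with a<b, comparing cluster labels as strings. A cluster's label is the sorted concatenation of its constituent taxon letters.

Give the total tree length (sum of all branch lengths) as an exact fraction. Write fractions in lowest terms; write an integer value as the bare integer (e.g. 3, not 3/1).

iteration 1: select N,Z (d=16); attach at lengths (8, 8); label the merged cluster NZ
  updated: d(NZ,U)=59/2, d(NZ,X)=63/2
iteration 2: select NZ,U (d=59/2); attach at lengths (27/4, 59/4); label the merged cluster NUZ
  updated: d(NUZ,X)=103/3
iteration 3: select NUZ,X (d=103/3); attach at lengths (29/12, 103/6); label the merged cluster NUXZ
final tree: (((N:8,Z:8):27/4,U:59/4):29/12,X:103/6)
total length: 685/12

685/12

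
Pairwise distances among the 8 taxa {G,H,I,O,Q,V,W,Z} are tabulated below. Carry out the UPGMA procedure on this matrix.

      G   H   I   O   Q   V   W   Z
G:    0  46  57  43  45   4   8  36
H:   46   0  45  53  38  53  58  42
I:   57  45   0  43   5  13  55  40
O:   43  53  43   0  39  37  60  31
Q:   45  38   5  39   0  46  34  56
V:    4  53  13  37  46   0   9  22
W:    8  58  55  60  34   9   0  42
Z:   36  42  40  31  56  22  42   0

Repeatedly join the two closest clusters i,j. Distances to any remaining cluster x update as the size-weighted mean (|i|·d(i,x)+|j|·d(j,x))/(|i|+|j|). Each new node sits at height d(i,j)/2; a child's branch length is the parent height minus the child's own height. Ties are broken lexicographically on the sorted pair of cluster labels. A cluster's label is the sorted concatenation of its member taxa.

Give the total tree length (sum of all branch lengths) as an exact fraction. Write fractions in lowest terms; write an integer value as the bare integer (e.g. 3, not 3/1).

331/3

1. join G+V (d=4) ⇒ GV; edges |G|=2, |V|=2
  updated: d(GV,H)=99/2, d(GV,I)=35, d(GV,O)=40, d(GV,Q)=91/2, d(GV,W)=17/2, d(GV,Z)=29
2. join I+Q (d=5) ⇒ IQ; edges |I|=5/2, |Q|=5/2
  updated: d(GV,IQ)=161/4, d(H,IQ)=83/2, d(IQ,O)=41, d(IQ,W)=89/2, d(IQ,Z)=48
3. join GV+W (d=17/2) ⇒ GVW; edges |GV|=9/4, |W|=17/4
  updated: d(GVW,H)=157/3, d(GVW,IQ)=125/3, d(GVW,O)=140/3, d(GVW,Z)=100/3
4. join O+Z (d=31) ⇒ OZ; edges |O|=31/2, |Z|=31/2
  updated: d(GVW,OZ)=40, d(H,OZ)=95/2, d(IQ,OZ)=89/2
5. join GVW+OZ (d=40) ⇒ GOVWZ; edges |GVW|=63/4, |OZ|=9/2
  updated: d(GOVWZ,H)=252/5, d(GOVWZ,IQ)=214/5
6. join H+IQ (d=83/2) ⇒ HIQ; edges |H|=83/4, |IQ|=73/4
  updated: d(GOVWZ,HIQ)=136/3
7. join GOVWZ+HIQ (d=136/3) ⇒ GHIOQVWZ; edges |GOVWZ|=8/3, |HIQ|=23/12
final tree: ((((G:2,V:2):9/4,W:17/4):63/4,(O:31/2,Z:31/2):9/2):8/3,(H:83/4,(I:5/2,Q:5/2):73/4):23/12)
total length: 331/3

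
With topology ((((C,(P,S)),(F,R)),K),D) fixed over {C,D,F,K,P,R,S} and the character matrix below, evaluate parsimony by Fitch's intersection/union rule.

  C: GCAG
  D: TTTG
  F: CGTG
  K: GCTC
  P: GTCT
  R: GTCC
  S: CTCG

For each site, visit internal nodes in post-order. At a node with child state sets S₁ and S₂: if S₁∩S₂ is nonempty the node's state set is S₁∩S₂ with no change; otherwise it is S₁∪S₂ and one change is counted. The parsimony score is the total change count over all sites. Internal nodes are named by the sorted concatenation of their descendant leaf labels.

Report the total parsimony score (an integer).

[col 0] PS: children P:{G}, S:{C} ∪→ {C,G}; cost 1
[col 0] CPS: children C:{G}, PS:{C,G} ∩→ {G}; cost 0
[col 0] FR: children F:{C}, R:{G} ∪→ {C,G}; cost 1
[col 0] CFPRS: children CPS:{G}, FR:{C,G} ∩→ {G}; cost 0
[col 0] CFKPRS: children CFPRS:{G}, K:{G} ∩→ {G}; cost 0
[col 0] CDFKPRS: children CFKPRS:{G}, D:{T} ∪→ {G,T}; cost 1
[col 1] PS: children P:{T}, S:{T} ∩→ {T}; cost 0
[col 1] CPS: children C:{C}, PS:{T} ∪→ {C,T}; cost 1
[col 1] FR: children F:{G}, R:{T} ∪→ {G,T}; cost 1
[col 1] CFPRS: children CPS:{C,T}, FR:{G,T} ∩→ {T}; cost 0
[col 1] CFKPRS: children CFPRS:{T}, K:{C} ∪→ {C,T}; cost 1
[col 1] CDFKPRS: children CFKPRS:{C,T}, D:{T} ∩→ {T}; cost 0
[col 2] PS: children P:{C}, S:{C} ∩→ {C}; cost 0
[col 2] CPS: children C:{A}, PS:{C} ∪→ {A,C}; cost 1
[col 2] FR: children F:{T}, R:{C} ∪→ {C,T}; cost 1
[col 2] CFPRS: children CPS:{A,C}, FR:{C,T} ∩→ {C}; cost 0
[col 2] CFKPRS: children CFPRS:{C}, K:{T} ∪→ {C,T}; cost 1
[col 2] CDFKPRS: children CFKPRS:{C,T}, D:{T} ∩→ {T}; cost 0
[col 3] PS: children P:{T}, S:{G} ∪→ {G,T}; cost 1
[col 3] CPS: children C:{G}, PS:{G,T} ∩→ {G}; cost 0
[col 3] FR: children F:{G}, R:{C} ∪→ {C,G}; cost 1
[col 3] CFPRS: children CPS:{G}, FR:{C,G} ∩→ {G}; cost 0
[col 3] CFKPRS: children CFPRS:{G}, K:{C} ∪→ {C,G}; cost 1
[col 3] CDFKPRS: children CFKPRS:{C,G}, D:{G} ∩→ {G}; cost 0
per-site changes: [3, 3, 3, 3]; total = 12

12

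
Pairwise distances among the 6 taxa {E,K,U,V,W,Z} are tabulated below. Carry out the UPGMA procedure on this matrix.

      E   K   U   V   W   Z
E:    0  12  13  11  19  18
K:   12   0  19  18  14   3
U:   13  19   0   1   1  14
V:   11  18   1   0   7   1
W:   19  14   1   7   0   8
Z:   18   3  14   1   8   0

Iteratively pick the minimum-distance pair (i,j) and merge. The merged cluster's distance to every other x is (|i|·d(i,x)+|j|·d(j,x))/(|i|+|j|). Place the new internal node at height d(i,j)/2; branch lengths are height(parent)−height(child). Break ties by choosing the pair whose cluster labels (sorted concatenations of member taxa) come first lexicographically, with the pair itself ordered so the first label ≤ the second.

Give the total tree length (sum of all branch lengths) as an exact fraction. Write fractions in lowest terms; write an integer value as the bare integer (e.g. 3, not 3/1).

743/30

step 1: merge (U,V) at d=1; branch lengths U→1/2, V→1/2; new cluster UV
  updated: d(E,UV)=12, d(K,UV)=37/2, d(UV,W)=4, d(UV,Z)=15/2
step 2: merge (K,Z) at d=3; branch lengths K→3/2, Z→3/2; new cluster KZ
  updated: d(E,KZ)=15, d(KZ,UV)=13, d(KZ,W)=11
step 3: merge (UV,W) at d=4; branch lengths UV→3/2, W→2; new cluster UVW
  updated: d(E,UVW)=43/3, d(KZ,UVW)=37/3
step 4: merge (KZ,UVW) at d=37/3; branch lengths KZ→14/3, UVW→25/6; new cluster KUVWZ
  updated: d(E,KUVWZ)=73/5
step 5: merge (E,KUVWZ) at d=73/5; branch lengths E→73/10, KUVWZ→17/15; new cluster EKUVWZ
final tree: (E:73/10,((K:3/2,Z:3/2):14/3,((U:1/2,V:1/2):3/2,W:2):25/6):17/15)
total length: 743/30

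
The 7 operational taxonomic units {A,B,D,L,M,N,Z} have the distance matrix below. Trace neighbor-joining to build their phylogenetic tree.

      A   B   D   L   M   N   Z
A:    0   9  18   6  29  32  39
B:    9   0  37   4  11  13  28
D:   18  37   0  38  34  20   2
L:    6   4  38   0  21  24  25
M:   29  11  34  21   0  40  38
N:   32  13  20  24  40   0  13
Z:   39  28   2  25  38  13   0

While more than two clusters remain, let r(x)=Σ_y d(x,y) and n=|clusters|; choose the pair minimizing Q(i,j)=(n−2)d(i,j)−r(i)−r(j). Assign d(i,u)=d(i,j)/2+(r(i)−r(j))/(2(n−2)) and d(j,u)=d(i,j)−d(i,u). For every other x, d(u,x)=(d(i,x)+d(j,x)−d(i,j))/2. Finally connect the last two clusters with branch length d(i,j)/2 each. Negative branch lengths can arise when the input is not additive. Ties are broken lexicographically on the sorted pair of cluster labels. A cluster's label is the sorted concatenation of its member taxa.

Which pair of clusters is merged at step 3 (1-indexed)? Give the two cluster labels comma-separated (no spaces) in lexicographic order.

iteration 1: select D,Z (d=2, Q=-284); attach at lengths (7/5, 3/5); label the merged cluster DZ
  updated: d(A,DZ)=55/2, d(B,DZ)=63/2, d(DZ,L)=61/2, d(DZ,M)=35, d(DZ,N)=31/2
iteration 2: select DZ,N (d=31/2, Q=-405/2); attach at lengths (155/16, 93/16); label the merged cluster DNZ
  updated: d(A,DNZ)=22, d(B,DNZ)=29/2, d(DNZ,L)=39/2, d(DNZ,M)=119/4
iteration 3: select A,L (d=6, Q=-197/2); attach at lengths (67/12, 5/12); label the merged cluster AL
  updated: d(AL,B)=7/2, d(AL,DNZ)=71/4, d(AL,M)=22
iteration 4: select AL,DNZ (d=71/4, Q=-279/4); attach at lengths (67/16, 217/16); label the merged cluster ADLNZ
  updated: d(ADLNZ,B)=1/8, d(ADLNZ,M)=17
iteration 5: select ADLNZ,B (d=1/8, Q=-225/8); attach at lengths (49/16, -47/16); label the merged cluster ABDLNZ
  updated: d(ABDLNZ,M)=223/16
iteration 6: select ABDLNZ,M (d=223/16); attach at lengths (223/32, 223/32); label the merged cluster ABDLMNZ
final tree: ((((A:67/12,L:5/12):67/16,((D:7/5,Z:3/5):155/16,N:93/16):217/16):49/16,B:-47/16):223/32,M:223/32)
total length: 885/16

A,L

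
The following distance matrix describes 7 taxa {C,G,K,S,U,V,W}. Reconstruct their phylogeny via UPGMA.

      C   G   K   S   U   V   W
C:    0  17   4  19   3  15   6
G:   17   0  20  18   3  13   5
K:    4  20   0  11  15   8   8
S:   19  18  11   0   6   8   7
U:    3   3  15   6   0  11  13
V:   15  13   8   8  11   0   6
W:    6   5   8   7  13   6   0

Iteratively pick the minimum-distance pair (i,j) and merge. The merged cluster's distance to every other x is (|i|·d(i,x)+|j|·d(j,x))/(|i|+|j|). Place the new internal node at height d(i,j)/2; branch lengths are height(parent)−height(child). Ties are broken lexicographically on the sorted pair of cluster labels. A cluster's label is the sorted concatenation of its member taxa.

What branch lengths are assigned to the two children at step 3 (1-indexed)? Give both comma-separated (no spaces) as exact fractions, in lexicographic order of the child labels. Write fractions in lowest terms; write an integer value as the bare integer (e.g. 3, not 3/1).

iteration 1: select C,U (d=3); attach at lengths (3/2, 3/2); label the merged cluster CU
  updated: d(CU,G)=10, d(CU,K)=19/2, d(CU,S)=25/2, d(CU,V)=13, d(CU,W)=19/2
iteration 2: select G,W (d=5); attach at lengths (5/2, 5/2); label the merged cluster GW
  updated: d(CU,GW)=39/4, d(GW,K)=14, d(GW,S)=25/2, d(GW,V)=19/2
iteration 3: select K,V (d=8); attach at lengths (4, 4); label the merged cluster KV
  updated: d(CU,KV)=45/4, d(GW,KV)=47/4, d(KV,S)=19/2
iteration 4: select KV,S (d=19/2); attach at lengths (3/4, 19/4); label the merged cluster KSV
  updated: d(CU,KSV)=35/3, d(GW,KSV)=12
iteration 5: select CU,GW (d=39/4); attach at lengths (27/8, 19/8); label the merged cluster CGUW
  updated: d(CGUW,KSV)=71/6
iteration 6: select CGUW,KSV (d=71/6); attach at lengths (25/24, 7/6); label the merged cluster CGKSUVW
final tree: (((C:3/2,U:3/2):27/8,(G:5/2,W:5/2):19/8):25/24,((K:4,V:4):3/4,S:19/4):7/6)
total length: 707/24

4,4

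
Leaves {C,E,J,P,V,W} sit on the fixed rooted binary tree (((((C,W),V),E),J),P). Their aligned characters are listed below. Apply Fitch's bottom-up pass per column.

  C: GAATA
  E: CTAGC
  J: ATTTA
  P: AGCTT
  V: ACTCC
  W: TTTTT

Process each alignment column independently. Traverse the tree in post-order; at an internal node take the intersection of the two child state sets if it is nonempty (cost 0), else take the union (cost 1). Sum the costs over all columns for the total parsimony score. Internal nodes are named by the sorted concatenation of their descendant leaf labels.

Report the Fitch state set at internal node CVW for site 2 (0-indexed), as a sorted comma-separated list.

CW@0: {G} ∪ {T} = {G,T} (union, +1)
CVW@0: {G,T} ∪ {A} = {A,G,T} (union, +1)
CEVW@0: {A,G,T} ∪ {C} = {A,C,G,T} (union, +1)
CEJVW@0: {A,C,G,T} ∩ {A} = {A} (intersection, +0)
CEJPVW@0: {A} ∩ {A} = {A} (intersection, +0)
CW@1: {A} ∪ {T} = {A,T} (union, +1)
CVW@1: {A,T} ∪ {C} = {A,C,T} (union, +1)
CEVW@1: {A,C,T} ∩ {T} = {T} (intersection, +0)
CEJVW@1: {T} ∩ {T} = {T} (intersection, +0)
CEJPVW@1: {T} ∪ {G} = {G,T} (union, +1)
CW@2: {A} ∪ {T} = {A,T} (union, +1)
CVW@2: {A,T} ∩ {T} = {T} (intersection, +0)
CEVW@2: {T} ∪ {A} = {A,T} (union, +1)
CEJVW@2: {A,T} ∩ {T} = {T} (intersection, +0)
CEJPVW@2: {T} ∪ {C} = {C,T} (union, +1)
CW@3: {T} ∩ {T} = {T} (intersection, +0)
CVW@3: {T} ∪ {C} = {C,T} (union, +1)
CEVW@3: {C,T} ∪ {G} = {C,G,T} (union, +1)
CEJVW@3: {C,G,T} ∩ {T} = {T} (intersection, +0)
CEJPVW@3: {T} ∩ {T} = {T} (intersection, +0)
CW@4: {A} ∪ {T} = {A,T} (union, +1)
CVW@4: {A,T} ∪ {C} = {A,C,T} (union, +1)
CEVW@4: {A,C,T} ∩ {C} = {C} (intersection, +0)
CEJVW@4: {C} ∪ {A} = {A,C} (union, +1)
CEJPVW@4: {A,C} ∪ {T} = {A,C,T} (union, +1)
per-site changes: [3, 3, 3, 2, 4]; total = 15

T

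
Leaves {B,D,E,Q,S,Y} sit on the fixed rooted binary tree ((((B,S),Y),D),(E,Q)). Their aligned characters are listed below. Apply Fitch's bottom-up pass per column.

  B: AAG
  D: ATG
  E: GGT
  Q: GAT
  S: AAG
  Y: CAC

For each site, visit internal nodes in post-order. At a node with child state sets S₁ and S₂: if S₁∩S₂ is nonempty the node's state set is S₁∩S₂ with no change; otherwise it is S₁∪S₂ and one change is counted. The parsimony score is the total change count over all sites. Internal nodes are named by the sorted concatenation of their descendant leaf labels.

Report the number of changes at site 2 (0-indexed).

site 0, node BS: B={A} ∩ S={A} → {A} (+0)
site 0, node BSY: BS={A} ∪ Y={C} → {A,C} (+1)
site 0, node BDSY: BSY={A,C} ∩ D={A} → {A} (+0)
site 0, node EQ: E={G} ∩ Q={G} → {G} (+0)
site 0, node BDEQSY: BDSY={A} ∪ EQ={G} → {A,G} (+1)
site 1, node BS: B={A} ∩ S={A} → {A} (+0)
site 1, node BSY: BS={A} ∩ Y={A} → {A} (+0)
site 1, node BDSY: BSY={A} ∪ D={T} → {A,T} (+1)
site 1, node EQ: E={G} ∪ Q={A} → {A,G} (+1)
site 1, node BDEQSY: BDSY={A,T} ∩ EQ={A,G} → {A} (+0)
site 2, node BS: B={G} ∩ S={G} → {G} (+0)
site 2, node BSY: BS={G} ∪ Y={C} → {C,G} (+1)
site 2, node BDSY: BSY={C,G} ∩ D={G} → {G} (+0)
site 2, node EQ: E={T} ∩ Q={T} → {T} (+0)
site 2, node BDEQSY: BDSY={G} ∪ EQ={T} → {G,T} (+1)
per-site changes: [2, 2, 2]; total = 6

2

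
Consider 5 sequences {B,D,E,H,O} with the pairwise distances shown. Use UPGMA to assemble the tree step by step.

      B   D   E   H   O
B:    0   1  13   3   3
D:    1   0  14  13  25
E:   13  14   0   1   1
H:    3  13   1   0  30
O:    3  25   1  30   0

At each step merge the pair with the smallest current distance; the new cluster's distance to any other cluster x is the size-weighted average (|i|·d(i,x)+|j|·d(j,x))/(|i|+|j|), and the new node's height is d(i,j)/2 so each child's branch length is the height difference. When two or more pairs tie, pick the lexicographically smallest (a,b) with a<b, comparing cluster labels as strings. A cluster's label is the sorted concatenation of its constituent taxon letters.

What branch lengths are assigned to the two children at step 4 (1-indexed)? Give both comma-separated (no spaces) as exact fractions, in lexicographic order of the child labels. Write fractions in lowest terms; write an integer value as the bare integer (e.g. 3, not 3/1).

step 1: merge (B,D) at d=1; branch lengths B→1/2, D→1/2; new cluster BD
  updated: d(BD,E)=27/2, d(BD,H)=8, d(BD,O)=14
step 2: merge (E,H) at d=1; branch lengths E→1/2, H→1/2; new cluster EH
  updated: d(BD,EH)=43/4, d(EH,O)=31/2
step 3: merge (BD,EH) at d=43/4; branch lengths BD→39/8, EH→39/8; new cluster BDEH
  updated: d(BDEH,O)=59/4
step 4: merge (BDEH,O) at d=59/4; branch lengths BDEH→2, O→59/8; new cluster BDEHO
final tree: (((B:1/2,D:1/2):39/8,(E:1/2,H:1/2):39/8):2,O:59/8)
total length: 169/8

2,59/8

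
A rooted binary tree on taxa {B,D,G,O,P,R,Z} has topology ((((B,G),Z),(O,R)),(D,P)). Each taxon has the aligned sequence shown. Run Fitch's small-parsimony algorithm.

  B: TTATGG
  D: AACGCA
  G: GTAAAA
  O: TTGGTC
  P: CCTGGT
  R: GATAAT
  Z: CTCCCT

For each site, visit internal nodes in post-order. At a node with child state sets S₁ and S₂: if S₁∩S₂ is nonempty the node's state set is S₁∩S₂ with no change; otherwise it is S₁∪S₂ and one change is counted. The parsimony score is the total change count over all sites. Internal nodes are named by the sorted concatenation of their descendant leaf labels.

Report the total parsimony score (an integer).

25

BG@0: {T} ∪ {G} = {G,T} (union, +1)
BGZ@0: {G,T} ∪ {C} = {C,G,T} (union, +1)
OR@0: {T} ∪ {G} = {G,T} (union, +1)
BGORZ@0: {C,G,T} ∩ {G,T} = {G,T} (intersection, +0)
DP@0: {A} ∪ {C} = {A,C} (union, +1)
BDGOPRZ@0: {G,T} ∪ {A,C} = {A,C,G,T} (union, +1)
BG@1: {T} ∩ {T} = {T} (intersection, +0)
BGZ@1: {T} ∩ {T} = {T} (intersection, +0)
OR@1: {T} ∪ {A} = {A,T} (union, +1)
BGORZ@1: {T} ∩ {A,T} = {T} (intersection, +0)
DP@1: {A} ∪ {C} = {A,C} (union, +1)
BDGOPRZ@1: {T} ∪ {A,C} = {A,C,T} (union, +1)
BG@2: {A} ∩ {A} = {A} (intersection, +0)
BGZ@2: {A} ∪ {C} = {A,C} (union, +1)
OR@2: {G} ∪ {T} = {G,T} (union, +1)
BGORZ@2: {A,C} ∪ {G,T} = {A,C,G,T} (union, +1)
DP@2: {C} ∪ {T} = {C,T} (union, +1)
BDGOPRZ@2: {A,C,G,T} ∩ {C,T} = {C,T} (intersection, +0)
BG@3: {T} ∪ {A} = {A,T} (union, +1)
BGZ@3: {A,T} ∪ {C} = {A,C,T} (union, +1)
OR@3: {G} ∪ {A} = {A,G} (union, +1)
BGORZ@3: {A,C,T} ∩ {A,G} = {A} (intersection, +0)
DP@3: {G} ∩ {G} = {G} (intersection, +0)
BDGOPRZ@3: {A} ∪ {G} = {A,G} (union, +1)
BG@4: {G} ∪ {A} = {A,G} (union, +1)
BGZ@4: {A,G} ∪ {C} = {A,C,G} (union, +1)
OR@4: {T} ∪ {A} = {A,T} (union, +1)
BGORZ@4: {A,C,G} ∩ {A,T} = {A} (intersection, +0)
DP@4: {C} ∪ {G} = {C,G} (union, +1)
BDGOPRZ@4: {A} ∪ {C,G} = {A,C,G} (union, +1)
BG@5: {G} ∪ {A} = {A,G} (union, +1)
BGZ@5: {A,G} ∪ {T} = {A,G,T} (union, +1)
OR@5: {C} ∪ {T} = {C,T} (union, +1)
BGORZ@5: {A,G,T} ∩ {C,T} = {T} (intersection, +0)
DP@5: {A} ∪ {T} = {A,T} (union, +1)
BDGOPRZ@5: {T} ∩ {A,T} = {T} (intersection, +0)
per-site changes: [5, 3, 4, 4, 5, 4]; total = 25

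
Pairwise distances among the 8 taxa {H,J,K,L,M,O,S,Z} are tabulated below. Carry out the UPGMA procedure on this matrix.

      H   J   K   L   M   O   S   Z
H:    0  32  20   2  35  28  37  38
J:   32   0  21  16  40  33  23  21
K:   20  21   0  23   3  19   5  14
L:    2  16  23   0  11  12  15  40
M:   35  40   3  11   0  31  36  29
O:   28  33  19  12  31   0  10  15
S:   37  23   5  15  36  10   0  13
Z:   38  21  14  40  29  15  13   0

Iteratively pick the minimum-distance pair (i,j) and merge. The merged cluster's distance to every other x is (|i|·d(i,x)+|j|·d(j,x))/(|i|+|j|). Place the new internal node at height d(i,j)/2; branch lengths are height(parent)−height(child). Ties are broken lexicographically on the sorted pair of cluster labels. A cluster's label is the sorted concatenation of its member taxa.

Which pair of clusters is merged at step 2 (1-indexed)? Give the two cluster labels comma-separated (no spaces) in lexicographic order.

step 1: merge (H,L) at d=2; branch lengths H→1, L→1; new cluster HL
  updated: d(HL,J)=24, d(HL,K)=43/2, d(HL,M)=23, d(HL,O)=20, d(HL,S)=26, d(HL,Z)=39
step 2: merge (K,M) at d=3; branch lengths K→3/2, M→3/2; new cluster KM
  updated: d(HL,KM)=89/4, d(J,KM)=61/2, d(KM,O)=25, d(KM,S)=41/2, d(KM,Z)=43/2
step 3: merge (O,S) at d=10; branch lengths O→5, S→5; new cluster OS
  updated: d(HL,OS)=23, d(J,OS)=28, d(KM,OS)=91/4, d(OS,Z)=14
step 4: merge (OS,Z) at d=14; branch lengths OS→2, Z→7; new cluster OSZ
  updated: d(HL,OSZ)=85/3, d(J,OSZ)=77/3, d(KM,OSZ)=67/3
step 5: merge (HL,KM) at d=89/4; branch lengths HL→81/8, KM→77/8; new cluster HKLM
  updated: d(HKLM,J)=109/4, d(HKLM,OSZ)=76/3
step 6: merge (HKLM,OSZ) at d=76/3; branch lengths HKLM→37/24, OSZ→17/3; new cluster HKLMOSZ
  updated: d(HKLMOSZ,J)=186/7
step 7: merge (HKLMOSZ,J) at d=186/7; branch lengths HKLMOSZ→13/21, J→93/7; new cluster HJKLMOSZ
final tree: ((((H:1,L:1):81/8,(K:3/2,M:3/2):77/8):37/24,((O:5,S:5):2,Z:7):17/3):13/21,J:93/7)
total length: 10897/168

K,M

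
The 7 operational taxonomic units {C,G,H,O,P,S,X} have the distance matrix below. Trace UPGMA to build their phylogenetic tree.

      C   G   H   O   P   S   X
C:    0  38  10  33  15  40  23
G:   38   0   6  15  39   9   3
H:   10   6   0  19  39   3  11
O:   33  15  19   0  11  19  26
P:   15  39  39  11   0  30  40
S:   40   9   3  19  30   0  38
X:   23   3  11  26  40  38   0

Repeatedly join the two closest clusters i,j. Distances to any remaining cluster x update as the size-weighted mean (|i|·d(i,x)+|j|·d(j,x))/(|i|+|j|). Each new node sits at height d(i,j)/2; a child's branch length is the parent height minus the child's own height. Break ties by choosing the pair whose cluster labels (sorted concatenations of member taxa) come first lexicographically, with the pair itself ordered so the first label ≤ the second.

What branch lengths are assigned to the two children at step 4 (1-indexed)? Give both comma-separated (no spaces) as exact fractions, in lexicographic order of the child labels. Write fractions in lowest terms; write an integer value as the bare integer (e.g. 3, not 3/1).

13/2,13/2

1. join G+X (d=3) ⇒ GX; edges |G|=3/2, |X|=3/2
  updated: d(C,GX)=61/2, d(GX,H)=17/2, d(GX,O)=41/2, d(GX,P)=79/2, d(GX,S)=47/2
2. join H+S (d=3) ⇒ HS; edges |H|=3/2, |S|=3/2
  updated: d(C,HS)=25, d(GX,HS)=16, d(HS,O)=19, d(HS,P)=69/2
3. join O+P (d=11) ⇒ OP; edges |O|=11/2, |P|=11/2
  updated: d(C,OP)=24, d(GX,OP)=30, d(HS,OP)=107/4
4. join GX+HS (d=16) ⇒ GHSX; edges |GX|=13/2, |HS|=13/2
  updated: d(C,GHSX)=111/4, d(GHSX,OP)=227/8
5. join C+OP (d=24) ⇒ COP; edges |C|=12, |OP|=13/2
  updated: d(COP,GHSX)=169/6
6. join COP+GHSX (d=169/6) ⇒ CGHOPSX; edges |COP|=25/12, |GHSX|=73/12
final tree: ((C:12,(O:11/2,P:11/2):13/2):25/12,((G:3/2,X:3/2):13/2,(H:3/2,S:3/2):13/2):73/12)
total length: 170/3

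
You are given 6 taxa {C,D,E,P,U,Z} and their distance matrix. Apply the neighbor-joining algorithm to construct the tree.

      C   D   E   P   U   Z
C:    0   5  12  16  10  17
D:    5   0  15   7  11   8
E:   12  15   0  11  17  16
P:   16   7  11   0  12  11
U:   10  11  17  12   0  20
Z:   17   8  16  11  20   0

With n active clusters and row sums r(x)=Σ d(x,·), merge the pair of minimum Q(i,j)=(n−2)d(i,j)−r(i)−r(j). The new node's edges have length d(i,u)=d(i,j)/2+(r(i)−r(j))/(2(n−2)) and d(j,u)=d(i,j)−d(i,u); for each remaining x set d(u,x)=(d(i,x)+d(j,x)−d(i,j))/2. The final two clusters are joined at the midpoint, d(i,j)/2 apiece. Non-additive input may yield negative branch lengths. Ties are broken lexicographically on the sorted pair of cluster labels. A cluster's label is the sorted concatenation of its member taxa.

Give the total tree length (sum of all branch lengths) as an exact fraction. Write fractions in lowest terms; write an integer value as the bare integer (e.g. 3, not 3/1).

547/16

iteration 1: select C,U (d=10, Q=-90); attach at lengths (15/4, 25/4); label the merged cluster CU
  updated: d(CU,D)=3, d(CU,E)=19/2, d(CU,P)=9, d(CU,Z)=27/2
iteration 2: select CU,D (d=3, Q=-59); attach at lengths (11/6, 7/6); label the merged cluster CDU
  updated: d(CDU,E)=43/4, d(CDU,P)=13/2, d(CDU,Z)=37/4
iteration 3: select CDU,Z (d=37/4, Q=-177/4); attach at lengths (35/16, 113/16); label the merged cluster CDUZ
  updated: d(CDUZ,E)=35/4, d(CDUZ,P)=33/8
iteration 4: select CDUZ,E (d=35/4, Q=-191/8); attach at lengths (15/16, 125/16); label the merged cluster CDEUZ
  updated: d(CDEUZ,P)=51/16
iteration 5: select CDEUZ,P (d=51/16); attach at lengths (51/32, 51/32); label the merged cluster CDEPUZ
final tree: (((((C:15/4,U:25/4):11/6,D:7/6):35/16,Z:113/16):15/16,E:125/16):51/32,P:51/32)
total length: 547/16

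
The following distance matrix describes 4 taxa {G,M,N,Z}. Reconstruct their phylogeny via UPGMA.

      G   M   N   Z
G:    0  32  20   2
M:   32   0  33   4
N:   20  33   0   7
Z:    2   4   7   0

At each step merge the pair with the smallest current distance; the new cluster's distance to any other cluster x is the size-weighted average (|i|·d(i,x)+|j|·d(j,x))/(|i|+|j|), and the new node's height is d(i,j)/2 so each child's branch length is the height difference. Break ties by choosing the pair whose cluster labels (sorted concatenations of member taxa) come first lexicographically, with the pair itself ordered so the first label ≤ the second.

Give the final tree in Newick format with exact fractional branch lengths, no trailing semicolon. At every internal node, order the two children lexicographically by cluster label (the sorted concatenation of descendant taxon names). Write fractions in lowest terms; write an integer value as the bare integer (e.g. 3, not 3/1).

(((G:1,Z:1):23/4,N:27/4):19/4,M:23/2)

iteration 1: select G,Z (d=2); attach at lengths (1, 1); label the merged cluster GZ
  updated: d(GZ,M)=18, d(GZ,N)=27/2
iteration 2: select GZ,N (d=27/2); attach at lengths (23/4, 27/4); label the merged cluster GNZ
  updated: d(GNZ,M)=23
iteration 3: select GNZ,M (d=23); attach at lengths (19/4, 23/2); label the merged cluster GMNZ
final tree: (((G:1,Z:1):23/4,N:27/4):19/4,M:23/2)
total length: 123/4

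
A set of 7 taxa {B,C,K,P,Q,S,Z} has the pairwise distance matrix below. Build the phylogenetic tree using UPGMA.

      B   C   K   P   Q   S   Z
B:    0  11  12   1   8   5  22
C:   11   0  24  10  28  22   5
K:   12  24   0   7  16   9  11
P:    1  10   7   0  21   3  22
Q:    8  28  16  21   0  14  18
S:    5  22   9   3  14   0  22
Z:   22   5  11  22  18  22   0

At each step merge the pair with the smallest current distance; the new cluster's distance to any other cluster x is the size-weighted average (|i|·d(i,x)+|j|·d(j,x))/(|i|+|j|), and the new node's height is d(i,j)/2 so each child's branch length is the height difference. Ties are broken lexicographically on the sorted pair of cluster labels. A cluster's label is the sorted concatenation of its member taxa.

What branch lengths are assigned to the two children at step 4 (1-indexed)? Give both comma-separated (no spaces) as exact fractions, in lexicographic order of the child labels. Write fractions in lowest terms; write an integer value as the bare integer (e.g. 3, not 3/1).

8/3,14/3

step 1: merge (B,P) at d=1; branch lengths B→1/2, P→1/2; new cluster BP
  updated: d(BP,C)=21/2, d(BP,K)=19/2, d(BP,Q)=29/2, d(BP,S)=4, d(BP,Z)=22
step 2: merge (BP,S) at d=4; branch lengths BP→3/2, S→2; new cluster BPS
  updated: d(BPS,C)=43/3, d(BPS,K)=28/3, d(BPS,Q)=43/3, d(BPS,Z)=22
step 3: merge (C,Z) at d=5; branch lengths C→5/2, Z→5/2; new cluster CZ
  updated: d(BPS,CZ)=109/6, d(CZ,K)=35/2, d(CZ,Q)=23
step 4: merge (BPS,K) at d=28/3; branch lengths BPS→8/3, K→14/3; new cluster BKPS
  updated: d(BKPS,CZ)=18, d(BKPS,Q)=59/4
step 5: merge (BKPS,Q) at d=59/4; branch lengths BKPS→65/24, Q→59/8; new cluster BKPQS
  updated: d(BKPQS,CZ)=19
step 6: merge (BKPQS,CZ) at d=19; branch lengths BKPQS→17/8, CZ→7; new cluster BCKPQSZ
final tree: (((((B:1/2,P:1/2):3/2,S:2):8/3,K:14/3):65/24,Q:59/8):17/8,(C:5/2,Z:5/2):7)
total length: 865/24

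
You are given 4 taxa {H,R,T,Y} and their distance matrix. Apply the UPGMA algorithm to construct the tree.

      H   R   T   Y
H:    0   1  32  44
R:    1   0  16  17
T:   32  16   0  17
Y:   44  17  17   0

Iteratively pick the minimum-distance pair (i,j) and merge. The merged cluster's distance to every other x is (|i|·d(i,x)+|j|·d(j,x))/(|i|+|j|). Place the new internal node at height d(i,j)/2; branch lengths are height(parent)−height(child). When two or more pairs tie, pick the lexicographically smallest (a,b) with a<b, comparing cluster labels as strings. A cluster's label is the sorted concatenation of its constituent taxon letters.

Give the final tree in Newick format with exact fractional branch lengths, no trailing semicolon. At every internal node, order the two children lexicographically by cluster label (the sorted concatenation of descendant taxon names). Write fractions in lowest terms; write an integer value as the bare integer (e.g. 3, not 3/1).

step 1: merge (H,R) at d=1; branch lengths H→1/2, R→1/2; new cluster HR
  updated: d(HR,T)=24, d(HR,Y)=61/2
step 2: merge (T,Y) at d=17; branch lengths T→17/2, Y→17/2; new cluster TY
  updated: d(HR,TY)=109/4
step 3: merge (HR,TY) at d=109/4; branch lengths HR→105/8, TY→41/8; new cluster HRTY
final tree: ((H:1/2,R:1/2):105/8,(T:17/2,Y:17/2):41/8)
total length: 145/4

((H:1/2,R:1/2):105/8,(T:17/2,Y:17/2):41/8)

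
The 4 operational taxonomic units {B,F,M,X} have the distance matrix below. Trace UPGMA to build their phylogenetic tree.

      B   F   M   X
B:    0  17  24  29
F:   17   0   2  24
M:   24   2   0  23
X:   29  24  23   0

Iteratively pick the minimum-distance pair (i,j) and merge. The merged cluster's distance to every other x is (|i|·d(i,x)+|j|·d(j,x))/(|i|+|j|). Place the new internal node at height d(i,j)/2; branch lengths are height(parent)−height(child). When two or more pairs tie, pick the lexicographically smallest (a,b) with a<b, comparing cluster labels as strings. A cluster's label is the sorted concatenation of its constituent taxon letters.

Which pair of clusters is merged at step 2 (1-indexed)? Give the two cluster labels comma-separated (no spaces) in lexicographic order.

iteration 1: select F,M (d=2); attach at lengths (1, 1); label the merged cluster FM
  updated: d(B,FM)=41/2, d(FM,X)=47/2
iteration 2: select B,FM (d=41/2); attach at lengths (41/4, 37/4); label the merged cluster BFM
  updated: d(BFM,X)=76/3
iteration 3: select BFM,X (d=76/3); attach at lengths (29/12, 38/3); label the merged cluster BFMX
final tree: ((B:41/4,(F:1,M:1):37/4):29/12,X:38/3)
total length: 439/12

B,FM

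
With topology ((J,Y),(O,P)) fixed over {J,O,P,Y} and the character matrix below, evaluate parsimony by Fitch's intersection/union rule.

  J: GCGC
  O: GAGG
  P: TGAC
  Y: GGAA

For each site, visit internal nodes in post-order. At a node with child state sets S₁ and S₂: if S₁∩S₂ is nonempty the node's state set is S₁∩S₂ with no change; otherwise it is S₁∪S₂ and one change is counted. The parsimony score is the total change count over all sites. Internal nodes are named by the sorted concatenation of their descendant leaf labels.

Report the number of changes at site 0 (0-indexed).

1

[col 0] JY: children J:{G}, Y:{G} ∩→ {G}; cost 0
[col 0] OP: children O:{G}, P:{T} ∪→ {G,T}; cost 1
[col 0] JOPY: children JY:{G}, OP:{G,T} ∩→ {G}; cost 0
[col 1] JY: children J:{C}, Y:{G} ∪→ {C,G}; cost 1
[col 1] OP: children O:{A}, P:{G} ∪→ {A,G}; cost 1
[col 1] JOPY: children JY:{C,G}, OP:{A,G} ∩→ {G}; cost 0
[col 2] JY: children J:{G}, Y:{A} ∪→ {A,G}; cost 1
[col 2] OP: children O:{G}, P:{A} ∪→ {A,G}; cost 1
[col 2] JOPY: children JY:{A,G}, OP:{A,G} ∩→ {A,G}; cost 0
[col 3] JY: children J:{C}, Y:{A} ∪→ {A,C}; cost 1
[col 3] OP: children O:{G}, P:{C} ∪→ {C,G}; cost 1
[col 3] JOPY: children JY:{A,C}, OP:{C,G} ∩→ {C}; cost 0
per-site changes: [1, 2, 2, 2]; total = 7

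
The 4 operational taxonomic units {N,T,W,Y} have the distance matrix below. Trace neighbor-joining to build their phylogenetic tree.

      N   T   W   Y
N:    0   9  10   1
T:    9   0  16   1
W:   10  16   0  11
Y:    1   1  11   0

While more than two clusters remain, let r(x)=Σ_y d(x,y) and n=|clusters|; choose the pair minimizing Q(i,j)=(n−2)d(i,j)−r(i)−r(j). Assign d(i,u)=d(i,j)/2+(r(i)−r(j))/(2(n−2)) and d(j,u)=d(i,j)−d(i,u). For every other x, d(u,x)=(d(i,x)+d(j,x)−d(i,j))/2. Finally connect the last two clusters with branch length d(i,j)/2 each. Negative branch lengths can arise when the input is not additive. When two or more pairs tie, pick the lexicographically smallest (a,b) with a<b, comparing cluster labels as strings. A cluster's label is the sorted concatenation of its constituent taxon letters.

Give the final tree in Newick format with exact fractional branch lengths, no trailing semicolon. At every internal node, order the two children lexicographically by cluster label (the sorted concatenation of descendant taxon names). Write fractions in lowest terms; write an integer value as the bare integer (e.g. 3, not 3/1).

step 1: merge (N,W) at d=10, Q=-37; branch lengths N→3/4, W→37/4; new cluster NW
  updated: d(NW,T)=15/2, d(NW,Y)=1
step 2: merge (NW,T) at d=15/2, Q=-19/2; branch lengths NW→15/4, T→15/4; new cluster NTW
  updated: d(NTW,Y)=-11/4
step 3: merge (NTW,Y) at d=-11/4; branch lengths NTW→-11/8, Y→-11/8; new cluster NTWY
final tree: (((N:3/4,W:37/4):15/4,T:15/4):-11/8,Y:-11/8)
total length: 59/4

(((N:3/4,W:37/4):15/4,T:15/4):-11/8,Y:-11/8)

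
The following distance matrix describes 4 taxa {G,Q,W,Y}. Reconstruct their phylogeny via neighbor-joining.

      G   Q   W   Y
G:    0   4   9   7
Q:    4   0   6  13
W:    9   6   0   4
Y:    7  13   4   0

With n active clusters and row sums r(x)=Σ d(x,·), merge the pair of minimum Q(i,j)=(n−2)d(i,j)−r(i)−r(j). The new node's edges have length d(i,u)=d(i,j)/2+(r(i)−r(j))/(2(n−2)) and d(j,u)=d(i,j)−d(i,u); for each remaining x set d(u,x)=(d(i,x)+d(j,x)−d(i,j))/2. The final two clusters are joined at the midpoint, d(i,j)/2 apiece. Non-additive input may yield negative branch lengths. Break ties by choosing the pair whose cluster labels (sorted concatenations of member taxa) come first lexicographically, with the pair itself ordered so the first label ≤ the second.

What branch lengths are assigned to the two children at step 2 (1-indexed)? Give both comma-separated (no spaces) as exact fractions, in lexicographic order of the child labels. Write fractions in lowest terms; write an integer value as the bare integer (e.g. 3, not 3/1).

iteration 1: select G,Q (d=4, Q=-35); attach at lengths (5/4, 11/4); label the merged cluster GQ
  updated: d(GQ,W)=11/2, d(GQ,Y)=8
iteration 2: select GQ,W (d=11/2, Q=-35/2); attach at lengths (19/4, 3/4); label the merged cluster GQW
  updated: d(GQW,Y)=13/4
iteration 3: select GQW,Y (d=13/4); attach at lengths (13/8, 13/8); label the merged cluster GQWY
final tree: (((G:5/4,Q:11/4):19/4,W:3/4):13/8,Y:13/8)
total length: 51/4

19/4,3/4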